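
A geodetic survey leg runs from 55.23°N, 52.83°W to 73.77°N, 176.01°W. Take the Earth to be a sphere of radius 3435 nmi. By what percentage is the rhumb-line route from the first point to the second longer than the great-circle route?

18.7%

Great circle: σ = 0.7933 rad → d_gc = Rσ = 2725.1 nmi
Rhumb: Δφ = +0.3236, Δλ = -2.1499, Δψ = +0.7865, q = Δφ/Δψ = 0.4114 → d_rh = R√(Δφ²+q²Δλ²) = 3235.1 nmi
Excess = (3235.1 − 2725.1) / 2725.1 = 510.0 / 2725.1 = 18.71% ≈ 18.7%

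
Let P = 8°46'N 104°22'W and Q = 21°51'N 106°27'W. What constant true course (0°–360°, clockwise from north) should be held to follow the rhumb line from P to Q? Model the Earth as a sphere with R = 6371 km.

351.3°

Meridional parts: M(φ₁)=+0.1536, M(φ₂)=+0.3909 → ΔM = +0.2373;  Δλ = -0.0364 rad
tan C = Δλ / ΔM = -0.1532 → C = 351.29°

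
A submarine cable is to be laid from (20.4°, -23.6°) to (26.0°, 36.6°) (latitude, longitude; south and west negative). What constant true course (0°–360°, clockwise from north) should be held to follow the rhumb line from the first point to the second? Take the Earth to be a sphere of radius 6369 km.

Meridional parts: M(φ₁)=+0.3638, M(φ₂)=+0.4702 → ΔM = +0.1064;  Δλ = +1.0507 rad
tan C = Δλ / ΔM = +9.8753 → C = 84.22°

84.2°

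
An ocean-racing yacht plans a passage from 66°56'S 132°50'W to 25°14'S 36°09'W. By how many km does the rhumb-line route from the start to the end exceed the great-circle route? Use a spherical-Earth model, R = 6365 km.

590 km

Great circle: cos σ = sin φ₁ sin φ₂ + cos φ₁ cos φ₂ cos Δλ,  σ = 1.2122 rad → d_gc = 7715.6 km
Rhumb line: Δψ = +1.1340, q = Δφ/Δψ = 0.6418, d_rh = R√(Δφ²+q²Δλ²) = 8305.4 km
Excess = 8305.4 − 7715.6 = 589.8 ≈ 590 km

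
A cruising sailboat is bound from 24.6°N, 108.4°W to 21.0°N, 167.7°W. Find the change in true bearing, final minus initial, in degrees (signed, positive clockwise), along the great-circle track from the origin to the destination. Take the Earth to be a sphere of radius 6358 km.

At departure: θ₁ = atan2(sin Δλ cos φ₂, cos φ₁ sin φ₂ − sin φ₁ cos φ₂ cos Δλ) = 279.02°
At arrival: θ₂ = atan2(sin Δλ cos φ₁, −cos φ₂ sin φ₁ + sin φ₂ cos φ₁ cos Δλ) = 254.13°
Δθ = θ₂ − θ₁ = -24.9°

-24.9°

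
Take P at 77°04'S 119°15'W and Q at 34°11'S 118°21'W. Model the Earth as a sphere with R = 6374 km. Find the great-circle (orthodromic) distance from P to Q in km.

4771 km

cos σ = sin φ₁ sin φ₂ + cos φ₁ cos φ₂ cos Δλ
      = sin(-77.07°)sin(-34.18°) + cos(-77.07°)cos(-34.18°)cos(0.90°) = 0.7327
σ = 42.885° → d = Rσ = 6374·0.74849 = 4771 km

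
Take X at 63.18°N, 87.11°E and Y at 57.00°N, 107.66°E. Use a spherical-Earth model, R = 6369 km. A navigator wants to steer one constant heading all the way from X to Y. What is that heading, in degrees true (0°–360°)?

Meridional parts: M(φ₁)=+1.4337, M(φ₂)=+1.2167 → ΔM = -0.2171;  Δλ = +0.3587 rad
tan C = Δλ / ΔM = -1.6524 → C = 121.18°

121.2°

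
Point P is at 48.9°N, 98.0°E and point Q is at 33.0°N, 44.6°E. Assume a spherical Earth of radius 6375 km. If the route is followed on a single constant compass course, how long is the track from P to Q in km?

4790 km

Δψ = ln[tan(π/4+φ₂/2)/tan(π/4+φ₁/2)] = -0.3704;  Δφ = -0.2775 rad,  Δλ = -0.9320 rad
q = Δφ/Δψ = 0.7492
d = R·√(Δφ² + q²Δλ²) = 6375·0.75135 = 4790 km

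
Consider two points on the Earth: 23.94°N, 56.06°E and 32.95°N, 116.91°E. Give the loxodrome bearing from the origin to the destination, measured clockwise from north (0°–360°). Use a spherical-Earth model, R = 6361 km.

Meridional parts: M(φ₁)=+0.4305, M(φ₂)=+0.6097 → ΔM = +0.1791;  Δλ = +1.0620 rad
tan C = Δλ / ΔM = +5.9286 → C = 80.43°

80.4°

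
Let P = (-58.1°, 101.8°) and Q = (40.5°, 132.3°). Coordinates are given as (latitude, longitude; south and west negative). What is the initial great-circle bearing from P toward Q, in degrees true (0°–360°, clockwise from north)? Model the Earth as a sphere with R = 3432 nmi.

23.2°

N = sin Δλ·cos φ₂ = +0.3859;  D = cos φ₁ sin φ₂ − sin φ₁ cos φ₂ cos Δλ = +0.8994
initial course = atan2(N, D) = 23.22°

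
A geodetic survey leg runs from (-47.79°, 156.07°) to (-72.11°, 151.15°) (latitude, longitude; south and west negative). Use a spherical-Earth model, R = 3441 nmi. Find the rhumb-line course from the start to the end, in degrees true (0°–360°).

Meridional parts: M(φ₁)=-0.9520, M(φ₂)=-1.8490 → ΔM = -0.8970;  Δλ = -0.0859 rad
tan C = Δλ / ΔM = +0.0957 → C = 185.47°

185.5°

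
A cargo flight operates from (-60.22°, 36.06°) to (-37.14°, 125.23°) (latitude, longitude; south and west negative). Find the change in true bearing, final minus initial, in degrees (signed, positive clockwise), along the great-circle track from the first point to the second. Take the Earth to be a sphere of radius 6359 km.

Initial bearing θ₁ = atan2(sin Δλ cos φ₂, cos φ₁ sin φ₂ − sin φ₁ cos φ₂ cos Δλ) = 109.98°
Final bearing θ₂ = (initial bearing from the destination back to the start) + 180° = 35.84°
Δθ = θ₂ − θ₁ = -74.1°

-74.1°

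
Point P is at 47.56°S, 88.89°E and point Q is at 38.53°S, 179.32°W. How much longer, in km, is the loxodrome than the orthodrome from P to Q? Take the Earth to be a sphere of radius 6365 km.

423 km

Great circle: cos σ = sin φ₁ sin φ₂ + cos φ₁ cos φ₂ cos Δλ,  σ = 1.1116 rad → d_gc = 7075.4 km
Rhumb line: Δψ = +0.2163, q = Δφ/Δψ = 0.7287, d_rh = R√(Δφ²+q²Δλ²) = 7498.3 km
Excess = 7498.3 − 7075.4 = 422.9 ≈ 423 km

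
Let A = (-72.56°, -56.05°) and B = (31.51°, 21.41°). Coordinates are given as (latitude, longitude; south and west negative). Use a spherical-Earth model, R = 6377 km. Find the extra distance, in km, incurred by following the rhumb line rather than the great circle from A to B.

279 km

Great circle: cos σ = sin φ₁ sin φ₂ + cos φ₁ cos φ₂ cos Δλ,  σ = 2.0299 rad → d_gc = 12944.7 km
Rhumb line: Δψ = +2.4548, q = Δφ/Δψ = 0.7399, d_rh = R√(Δφ²+q²Δλ²) = 13223.3 km
Excess = 13223.3 − 12944.7 = 278.6 ≈ 279 km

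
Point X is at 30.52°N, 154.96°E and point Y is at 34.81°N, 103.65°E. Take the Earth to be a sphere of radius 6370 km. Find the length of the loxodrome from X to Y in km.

Δψ = ln[tan(π/4+φ₂/2)/tan(π/4+φ₁/2)] = +0.0890;  Δφ = +0.0749 rad,  Δλ = -0.8955 rad
q = Δφ/Δψ = 0.8415
d = R·√(Δφ² + q²Δλ²) = 6370·0.75728 = 4824 km

4824 km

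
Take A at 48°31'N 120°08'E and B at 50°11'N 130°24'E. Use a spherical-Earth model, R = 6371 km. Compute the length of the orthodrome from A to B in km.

cos σ = sin φ₁ sin φ₂ + cos φ₁ cos φ₂ cos Δλ
      = sin(48.52°)sin(50.18°) + cos(48.52°)cos(50.18°)cos(10.27°) = 0.9928
σ = 6.886° → d = Rσ = 6371·0.12019 = 766 km

766 km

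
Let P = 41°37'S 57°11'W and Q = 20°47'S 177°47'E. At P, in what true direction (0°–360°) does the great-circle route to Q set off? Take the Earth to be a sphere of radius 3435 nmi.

230.9°

N = sin Δλ·cos φ₂ = -0.7655;  D = cos φ₁ sin φ₂ − sin φ₁ cos φ₂ cos Δλ = -0.6217
initial course = atan2(N, D) = 230.92°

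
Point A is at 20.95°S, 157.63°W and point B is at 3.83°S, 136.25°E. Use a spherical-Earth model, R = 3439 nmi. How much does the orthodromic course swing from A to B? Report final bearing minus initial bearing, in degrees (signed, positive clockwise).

+16.1°

Initial bearing θ₁ = atan2(sin Δλ cos φ₂, cos φ₁ sin φ₂ − sin φ₁ cos φ₂ cos Δλ) = 275.14°
Final bearing θ₂ = (initial bearing from the destination back to the start) + 180° = 291.22°
Δθ = θ₂ − θ₁ = +16.1°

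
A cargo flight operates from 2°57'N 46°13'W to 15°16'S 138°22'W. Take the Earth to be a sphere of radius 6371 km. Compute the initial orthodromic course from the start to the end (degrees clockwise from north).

254.8°

N = sin Δλ·cos φ₂ = -0.9640;  D = cos φ₁ sin φ₂ − sin φ₁ cos φ₂ cos Δλ = -0.2611
initial course = atan2(N, D) = 254.85°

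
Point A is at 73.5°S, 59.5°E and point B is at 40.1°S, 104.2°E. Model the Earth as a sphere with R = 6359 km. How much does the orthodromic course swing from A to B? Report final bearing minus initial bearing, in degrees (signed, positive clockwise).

Initial bearing θ₁ = atan2(sin Δλ cos φ₂, cos φ₁ sin φ₂ − sin φ₁ cos φ₂ cos Δλ) = 57.83°
Final bearing θ₂ = (initial bearing from the destination back to the start) + 180° = 18.32°
Δθ = θ₂ − θ₁ = -39.5°

-39.5°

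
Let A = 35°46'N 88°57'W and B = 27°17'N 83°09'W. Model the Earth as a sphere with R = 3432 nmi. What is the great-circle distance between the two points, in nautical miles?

cos σ = sin φ₁ sin φ₂ + cos φ₁ cos φ₂ cos Δλ
      = sin(35.77°)sin(27.28°) + cos(35.77°)cos(27.28°)cos(5.80°) = 0.9854
σ = 9.814° → d = Rσ = 3432·0.17128 = 588 nmi

588 nmi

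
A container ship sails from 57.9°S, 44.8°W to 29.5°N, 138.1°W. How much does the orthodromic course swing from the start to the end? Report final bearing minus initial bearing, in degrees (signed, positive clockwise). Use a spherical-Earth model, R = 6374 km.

+39.5°

At departure: θ₁ = atan2(sin Δλ cos φ₂, cos φ₁ sin φ₂ − sin φ₁ cos φ₂ cos Δλ) = 284.16°
At arrival: θ₂ = atan2(sin Δλ cos φ₁, −cos φ₂ sin φ₁ + sin φ₂ cos φ₁ cos Δλ) = 323.70°
Δθ = θ₂ − θ₁ = +39.5°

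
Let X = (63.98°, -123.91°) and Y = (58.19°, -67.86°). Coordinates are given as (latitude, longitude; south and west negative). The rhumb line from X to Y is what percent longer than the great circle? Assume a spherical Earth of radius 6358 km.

Great circle: σ = 0.4673 rad → d_gc = Rσ = 2970.9 km
Rhumb: Δφ = -0.1011, Δλ = +0.9783, Δψ = -0.2097, q = Δφ/Δψ = 0.4820 → d_rh = R√(Δφ²+q²Δλ²) = 3065.7 km
Excess = (3065.7 − 2970.9) / 2970.9 = 94.8 / 2970.9 = 3.19% ≈ 3.2%

3.2%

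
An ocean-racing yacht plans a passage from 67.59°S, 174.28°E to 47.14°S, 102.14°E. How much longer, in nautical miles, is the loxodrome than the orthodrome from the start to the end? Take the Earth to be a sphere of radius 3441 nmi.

Great circle: cos σ = sin φ₁ sin φ₂ + cos φ₁ cos φ₂ cos Δλ,  σ = 0.7118 rad → d_gc = 2449.3 nmi
Rhumb line: Δψ = +0.6838, q = Δφ/Δψ = 0.5220, d_rh = R√(Δφ²+q²Δλ²) = 2573.4 nmi
Excess = 2573.4 − 2449.3 = 124.1 ≈ 124 nmi

124 nmi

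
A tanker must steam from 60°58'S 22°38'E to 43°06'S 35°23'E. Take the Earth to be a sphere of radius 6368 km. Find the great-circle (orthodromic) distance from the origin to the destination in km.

cos σ = sin φ₁ sin φ₂ + cos φ₁ cos φ₂ cos Δλ
      = sin(-60.97°)sin(-43.10°) + cos(-60.97°)cos(-43.10°)cos(12.75°) = 0.9430
σ = 19.432° → d = Rσ = 6368·0.33916 = 2160 km

2160 km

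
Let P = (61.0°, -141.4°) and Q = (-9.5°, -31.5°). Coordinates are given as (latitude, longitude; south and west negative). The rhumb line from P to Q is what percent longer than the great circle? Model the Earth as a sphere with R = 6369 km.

5.3%

Great circle: σ = 1.8830 rad → d_gc = Rσ = 11992.5 km
Rhumb: Δφ = -1.2305, Δλ = +1.9181, Δψ = -1.5190, q = Δφ/Δψ = 0.8101 → d_rh = R√(Δφ²+q²Δλ²) = 12623.3 km
Excess = (12623.3 − 11992.5) / 11992.5 = 630.8 / 11992.5 = 5.26% ≈ 5.3%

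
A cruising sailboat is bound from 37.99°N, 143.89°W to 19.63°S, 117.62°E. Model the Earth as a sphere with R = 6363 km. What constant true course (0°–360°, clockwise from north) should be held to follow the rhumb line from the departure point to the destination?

238.2°

Meridional parts: M(φ₁)=+0.7178, M(φ₂)=-0.3495 → ΔM = -1.0673;  Δλ = -1.7190 rad
tan C = Δλ / ΔM = +1.6106 → C = 238.16°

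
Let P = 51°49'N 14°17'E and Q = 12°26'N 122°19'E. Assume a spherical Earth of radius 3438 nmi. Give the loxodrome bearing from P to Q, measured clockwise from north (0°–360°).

Meridional parts: M(φ₁)=+1.0610, M(φ₂)=+0.2187 → ΔM = -0.8422;  Δλ = +1.8855 rad
tan C = Δλ / ΔM = -2.2387 → C = 114.07°

114.1°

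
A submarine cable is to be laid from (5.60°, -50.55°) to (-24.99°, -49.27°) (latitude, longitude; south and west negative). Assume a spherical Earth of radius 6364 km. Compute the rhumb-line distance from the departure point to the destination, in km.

3401 km

Rhumb course C = atan2(Δλ, Δψ) with Δψ = ln[tan(π/4+φ₂/2)/tan(π/4+φ₁/2)] = -0.5486, Δλ = +0.0223 → C = 177.67°
d = R·|Δφ| / |cos C| = 6364·0.53390 / 0.99917 = 3401 km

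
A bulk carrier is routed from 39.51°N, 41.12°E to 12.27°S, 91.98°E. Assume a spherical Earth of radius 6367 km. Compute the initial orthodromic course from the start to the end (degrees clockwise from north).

126.3°

N = sin Δλ·cos φ₂ = +0.7579;  D = cos φ₁ sin φ₂ − sin φ₁ cos φ₂ cos Δλ = -0.5564
initial course = atan2(N, D) = 126.28°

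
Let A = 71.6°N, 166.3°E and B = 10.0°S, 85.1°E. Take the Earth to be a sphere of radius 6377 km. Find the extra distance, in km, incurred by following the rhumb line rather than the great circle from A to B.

373 km

Great circle: cos σ = sin φ₁ sin φ₂ + cos φ₁ cos φ₂ cos Δλ,  σ = 1.6883 rad → d_gc = 10766.2 km
Rhumb line: Δψ = -1.9958, q = Δφ/Δψ = 0.7136, d_rh = R√(Δφ²+q²Δλ²) = 11138.9 km
Excess = 11138.9 − 10766.2 = 372.7 ≈ 373 km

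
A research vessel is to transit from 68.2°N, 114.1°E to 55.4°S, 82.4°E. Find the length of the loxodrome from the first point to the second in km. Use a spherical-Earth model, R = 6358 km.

13978 km

Δψ = ln[tan(π/4+φ₂/2)/tan(π/4+φ₁/2)] = -2.8138;  Δφ = -2.1572 rad,  Δλ = -0.5533 rad
q = Δφ/Δψ = 0.7667
d = R·√(Δφ² + q²Δλ²) = 6358·2.19853 = 13978 km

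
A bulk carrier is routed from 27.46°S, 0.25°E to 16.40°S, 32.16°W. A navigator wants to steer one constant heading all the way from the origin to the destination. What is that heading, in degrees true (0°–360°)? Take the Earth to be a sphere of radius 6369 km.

290.2°

Meridional parts: M(φ₁)=-0.4987, M(φ₂)=-0.2902 → ΔM = +0.2085;  Δλ = -0.5657 rad
tan C = Δλ / ΔM = -2.7127 → C = 290.24°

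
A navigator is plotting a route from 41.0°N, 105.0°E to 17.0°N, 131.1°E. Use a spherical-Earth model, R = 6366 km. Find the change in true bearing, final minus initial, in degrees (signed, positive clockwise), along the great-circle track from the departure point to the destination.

Initial bearing θ₁ = atan2(sin Δλ cos φ₂, cos φ₁ sin φ₂ − sin φ₁ cos φ₂ cos Δλ) = 129.17°
Final bearing θ₂ = (initial bearing from the destination back to the start) + 180° = 142.28°
Δθ = θ₂ − θ₁ = +13.1°

+13.1°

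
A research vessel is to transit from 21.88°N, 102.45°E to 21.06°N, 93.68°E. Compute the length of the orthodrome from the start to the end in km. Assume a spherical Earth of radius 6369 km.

cos σ = sin φ₁ sin φ₂ + cos φ₁ cos φ₂ cos Δλ
      = sin(21.88°)sin(21.06°) + cos(21.88°)cos(21.06°)cos(-8.77°) = 0.9898
σ = 8.201° → d = Rσ = 6369·0.14314 = 912 km

912 km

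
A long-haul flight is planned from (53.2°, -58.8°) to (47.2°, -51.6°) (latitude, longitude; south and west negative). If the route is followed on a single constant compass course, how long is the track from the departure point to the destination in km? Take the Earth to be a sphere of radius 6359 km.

839 km

Δψ = ln[tan(π/4+φ₂/2)/tan(π/4+φ₁/2)] = -0.1639;  Δφ = -0.1047 rad,  Δλ = +0.1257 rad
q = Δφ/Δψ = 0.6390
d = R·√(Δφ² + q²Δλ²) = 6359·0.13196 = 839 km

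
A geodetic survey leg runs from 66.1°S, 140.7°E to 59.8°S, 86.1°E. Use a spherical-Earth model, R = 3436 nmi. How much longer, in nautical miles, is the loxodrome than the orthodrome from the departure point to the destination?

Great circle: cos σ = sin φ₁ sin φ₂ + cos φ₁ cos φ₂ cos Δλ,  σ = 0.4318 rad → d_gc = 1483.6 nmi
Rhumb line: Δψ = +0.2428, q = Δφ/Δψ = 0.4528, d_rh = R√(Δφ²+q²Δλ²) = 1529.9 nmi
Excess = 1529.9 − 1483.6 = 46.3 ≈ 46 nmi

46 nmi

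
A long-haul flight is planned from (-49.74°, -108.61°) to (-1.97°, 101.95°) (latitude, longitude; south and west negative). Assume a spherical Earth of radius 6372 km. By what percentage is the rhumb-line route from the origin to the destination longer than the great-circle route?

Great circle: σ = 2.1293 rad → d_gc = Rσ = 13568.0 km
Rhumb: Δφ = +0.8337, Δλ = -2.6082, Δψ = +0.9693, q = Δφ/Δψ = 0.8602 → d_rh = R√(Δφ²+q²Δλ²) = 15251.2 km
Excess = (15251.2 − 13568.0) / 13568.0 = 1683.2 / 13568.0 = 12.41% ≈ 12.4%

12.4%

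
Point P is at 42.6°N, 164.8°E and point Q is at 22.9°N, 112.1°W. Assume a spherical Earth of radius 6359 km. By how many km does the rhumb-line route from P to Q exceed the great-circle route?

Great circle: cos σ = sin φ₁ sin φ₂ + cos φ₁ cos φ₂ cos Δλ,  σ = 1.2187 rad → d_gc = 7749.8 km
Rhumb line: Δψ = -0.4126, q = Δφ/Δψ = 0.8334, d_rh = R√(Δφ²+q²Δλ²) = 7991.4 km
Excess = 7991.4 − 7749.8 = 241.6 ≈ 242 km

242 km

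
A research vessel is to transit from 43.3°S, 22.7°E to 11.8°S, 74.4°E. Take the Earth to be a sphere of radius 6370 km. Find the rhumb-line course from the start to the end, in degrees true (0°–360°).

Δψ = ln[tan(π/4+φ₂/2)/tan(π/4+φ₁/2)] = +0.6326
Δλ = +0.9023 rad (taken the short way round)
course = atan2(Δλ, Δψ) = 54.97°

55.0°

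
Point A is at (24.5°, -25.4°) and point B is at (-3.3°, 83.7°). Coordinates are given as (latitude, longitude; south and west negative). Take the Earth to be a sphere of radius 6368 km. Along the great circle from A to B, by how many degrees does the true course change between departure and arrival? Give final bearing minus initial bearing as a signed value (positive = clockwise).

+29.8°

At departure: θ₁ = atan2(sin Δλ cos φ₂, cos φ₁ sin φ₂ − sin φ₁ cos φ₂ cos Δλ) = 84.97°
At arrival: θ₂ = atan2(sin Δλ cos φ₁, −cos φ₂ sin φ₁ + sin φ₂ cos φ₁ cos Δλ) = 114.78°
Δθ = θ₂ − θ₁ = +29.8°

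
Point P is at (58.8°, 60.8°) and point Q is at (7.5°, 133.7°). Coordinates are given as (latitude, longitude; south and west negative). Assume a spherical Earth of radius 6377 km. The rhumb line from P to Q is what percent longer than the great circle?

2.6%

Great circle: σ = 1.3050 rad → d_gc = Rσ = 8322.1 km
Rhumb: Δφ = -0.8954, Δλ = +1.2723, Δψ = -1.1445, q = Δφ/Δψ = 0.7823 → d_rh = R√(Δφ²+q²Δλ²) = 8537.5 km
Excess = (8537.5 − 8322.1) / 8322.1 = 215.4 / 8322.1 = 2.59% ≈ 2.6%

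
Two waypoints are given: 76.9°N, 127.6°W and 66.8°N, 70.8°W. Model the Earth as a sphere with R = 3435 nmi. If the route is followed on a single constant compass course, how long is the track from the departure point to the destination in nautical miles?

Δψ = ln[tan(π/4+φ₂/2)/tan(π/4+φ₁/2)] = -0.5810;  Δφ = -0.1763 rad,  Δλ = +0.9913 rad
q = Δφ/Δψ = 0.3034
d = R·√(Δφ² + q²Δλ²) = 3435·0.34864 = 1198 nmi

1198 nmi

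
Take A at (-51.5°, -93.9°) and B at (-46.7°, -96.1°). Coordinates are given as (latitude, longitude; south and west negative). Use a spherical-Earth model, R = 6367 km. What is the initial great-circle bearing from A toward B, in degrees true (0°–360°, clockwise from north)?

342.5°

N = sin Δλ·cos φ₂ = -0.0263;  D = cos φ₁ sin φ₂ − sin φ₁ cos φ₂ cos Δλ = +0.0833
initial course = atan2(N, D) = 342.46°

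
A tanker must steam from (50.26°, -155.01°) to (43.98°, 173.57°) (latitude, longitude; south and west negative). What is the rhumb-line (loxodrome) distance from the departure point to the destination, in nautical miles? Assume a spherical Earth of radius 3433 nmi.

1333 nmi

Rhumb course C = atan2(Δλ, Δψ) with Δψ = ln[tan(π/4+φ₂/2)/tan(π/4+φ₁/2)] = -0.1613, Δλ = -0.5484 → C = 253.61°
d = R·|Δφ| / |cos C| = 3433·0.10961 / 0.28226 = 1333 nmi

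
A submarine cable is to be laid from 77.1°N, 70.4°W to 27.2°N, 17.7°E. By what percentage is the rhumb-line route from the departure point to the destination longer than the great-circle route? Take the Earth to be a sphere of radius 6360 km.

7.0%

Great circle: σ = 1.1016 rad → d_gc = Rσ = 7006.4 km
Rhumb: Δφ = -0.8709, Δλ = +1.5376, Δψ = -1.6863, q = Δφ/Δψ = 0.5165 → d_rh = R√(Δφ²+q²Δλ²) = 7496.1 km
Excess = (7496.1 − 7006.4) / 7006.4 = 489.7 / 7006.4 = 6.99% ≈ 7.0%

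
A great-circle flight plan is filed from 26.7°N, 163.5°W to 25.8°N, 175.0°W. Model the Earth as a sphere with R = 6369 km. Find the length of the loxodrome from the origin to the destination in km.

1151 km

Rhumb course C = atan2(Δλ, Δψ) with Δψ = ln[tan(π/4+φ₂/2)/tan(π/4+φ₁/2)] = -0.0175, Δλ = -0.2007 → C = 265.01°
d = R·|Δφ| / |cos C| = 6369·0.01571 / 0.08693 = 1151 km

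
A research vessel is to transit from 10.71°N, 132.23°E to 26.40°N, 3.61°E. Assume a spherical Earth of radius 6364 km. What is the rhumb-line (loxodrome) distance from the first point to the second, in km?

13604 km

Δψ = ln[tan(π/4+φ₂/2)/tan(π/4+φ₁/2)] = +0.2900;  Δφ = +0.2738 rad,  Δλ = -2.2448 rad
q = Δφ/Δψ = 0.9444
d = R·√(Δφ² + q²Δλ²) = 6364·2.13760 = 13604 km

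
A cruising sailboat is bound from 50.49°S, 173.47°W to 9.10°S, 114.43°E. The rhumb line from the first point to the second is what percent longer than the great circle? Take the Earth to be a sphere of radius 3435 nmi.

Great circle: σ = 1.2502 rad → d_gc = Rσ = 4294.5 nmi
Rhumb: Δφ = +0.7224, Δλ = -1.2584, Δψ = +0.8646, q = Δφ/Δψ = 0.8356 → d_rh = R√(Δφ²+q²Δλ²) = 4382.0 nmi
Excess = (4382.0 − 4294.5) / 4294.5 = 87.5 / 4294.5 = 2.04% ≈ 2.0%

2.0%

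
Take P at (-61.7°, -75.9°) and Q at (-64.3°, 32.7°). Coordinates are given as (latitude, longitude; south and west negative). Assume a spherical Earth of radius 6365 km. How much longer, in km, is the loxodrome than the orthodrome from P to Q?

Great circle: cos σ = sin φ₁ sin φ₂ + cos φ₁ cos φ₂ cos Δλ,  σ = 0.7557 rad → d_gc = 4809.9 km
Rhumb line: Δψ = -0.1000, q = Δφ/Δψ = 0.4537, d_rh = R√(Δφ²+q²Δλ²) = 5480.6 km
Excess = 5480.6 − 4809.9 = 670.7 ≈ 671 km

671 km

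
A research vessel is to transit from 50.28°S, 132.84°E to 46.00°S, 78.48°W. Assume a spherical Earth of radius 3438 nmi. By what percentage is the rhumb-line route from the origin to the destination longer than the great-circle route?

Great circle: σ = 1.3958 rad → d_gc = Rσ = 4798.9 nmi
Rhumb: Δφ = +0.0747, Δλ = +2.5950, Δψ = +0.1120, q = Δφ/Δψ = 0.6668 → d_rh = R√(Δφ²+q²Δλ²) = 5954.1 nmi
Excess = (5954.1 − 4798.9) / 4798.9 = 1155.2 / 4798.9 = 24.07% ≈ 24.1%

24.1%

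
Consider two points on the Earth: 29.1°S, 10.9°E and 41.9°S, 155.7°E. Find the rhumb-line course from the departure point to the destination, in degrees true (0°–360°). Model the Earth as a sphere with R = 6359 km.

Meridional parts: M(φ₁)=-0.5312, M(φ₂)=-0.8068 → ΔM = -0.2756;  Δλ = +2.5272 rad
tan C = Δλ / ΔM = -9.1709 → C = 96.22°

96.2°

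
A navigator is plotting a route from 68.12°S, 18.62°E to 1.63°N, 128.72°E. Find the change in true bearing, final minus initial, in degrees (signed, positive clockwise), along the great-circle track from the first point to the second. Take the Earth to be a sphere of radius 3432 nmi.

-87.4°

At departure: θ₁ = atan2(sin Δλ cos φ₂, cos φ₁ sin φ₂ − sin φ₁ cos φ₂ cos Δλ) = 108.17°
At arrival: θ₂ = atan2(sin Δλ cos φ₁, −cos φ₂ sin φ₁ + sin φ₂ cos φ₁ cos Δλ) = 20.75°
Δθ = θ₂ − θ₁ = -87.4°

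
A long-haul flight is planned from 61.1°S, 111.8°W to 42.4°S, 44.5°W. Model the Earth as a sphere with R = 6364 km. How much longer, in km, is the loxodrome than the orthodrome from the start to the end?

Great circle: cos σ = sin φ₁ sin φ₂ + cos φ₁ cos φ₂ cos Δλ,  σ = 0.7553 rad → d_gc = 4806.9 km
Rhumb line: Δψ = +0.5374, q = Δφ/Δψ = 0.6073, d_rh = R√(Δφ²+q²Δλ²) = 4992.3 km
Excess = 4992.3 − 4806.9 = 185.4 ≈ 185 km

185 km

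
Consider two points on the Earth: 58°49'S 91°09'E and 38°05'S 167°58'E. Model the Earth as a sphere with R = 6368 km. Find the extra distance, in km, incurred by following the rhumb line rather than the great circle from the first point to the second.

271 km

Great circle: cos σ = sin φ₁ sin φ₂ + cos φ₁ cos φ₂ cos Δλ,  σ = 0.9012 rad → d_gc = 5739.1 km
Rhumb line: Δψ = +0.5565, q = Δφ/Δψ = 0.6502, d_rh = R√(Δφ²+q²Δλ²) = 6010.5 km
Excess = 6010.5 − 5739.1 = 271.4 ≈ 271 km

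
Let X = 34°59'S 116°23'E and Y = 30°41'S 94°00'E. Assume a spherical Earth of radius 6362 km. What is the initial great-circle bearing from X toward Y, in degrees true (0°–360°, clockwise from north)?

276.6°

θ = atan2( sin Δλ·cos φ₂ ,  cos φ₁ sin φ₂ − sin φ₁ cos φ₂ cos Δλ )
  = atan2(-0.3275, +0.0378) = 276.59°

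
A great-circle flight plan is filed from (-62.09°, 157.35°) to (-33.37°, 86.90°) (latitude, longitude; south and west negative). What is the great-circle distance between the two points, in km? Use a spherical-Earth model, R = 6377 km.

Haversine: a = sin²(Δφ/2)+cos φ₁ cos φ₂ sin²(Δλ/2) = 0.19156;  σ = 2·atan2(√a,√(1−a))
σ = 51.912° → d = Rσ = 6377·0.90603 = 5778 km

5778 km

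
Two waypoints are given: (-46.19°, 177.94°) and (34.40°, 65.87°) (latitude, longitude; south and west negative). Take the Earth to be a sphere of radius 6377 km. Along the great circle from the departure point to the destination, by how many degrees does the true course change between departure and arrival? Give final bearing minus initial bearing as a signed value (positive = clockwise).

+22.6°

Initial bearing θ₁ = atan2(sin Δλ cos φ₂, cos φ₁ sin φ₂ − sin φ₁ cos φ₂ cos Δλ) = 282.35°
Final bearing θ₂ = (initial bearing from the destination back to the start) + 180° = 304.96°
Δθ = θ₂ − θ₁ = +22.6°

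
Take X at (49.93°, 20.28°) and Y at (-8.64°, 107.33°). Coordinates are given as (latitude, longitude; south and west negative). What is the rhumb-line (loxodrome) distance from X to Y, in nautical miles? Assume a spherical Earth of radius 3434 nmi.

Rhumb course C = atan2(Δλ, Δψ) with Δψ = ln[tan(π/4+φ₂/2)/tan(π/4+φ₁/2)] = -1.1602, Δλ = +1.5193 → C = 127.37°
d = R·|Δφ| / |cos C| = 3434·1.02224 / 0.60690 = 5784 nmi

5784 nmi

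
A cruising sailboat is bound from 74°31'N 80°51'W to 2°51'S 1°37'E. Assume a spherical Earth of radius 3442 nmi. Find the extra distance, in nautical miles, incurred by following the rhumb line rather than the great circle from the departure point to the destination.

Great circle: cos σ = sin φ₁ sin φ₂ + cos φ₁ cos φ₂ cos Δλ,  σ = 1.5838 rad → d_gc = 5451.3 nmi
Rhumb line: Δψ = -2.0453, q = Δφ/Δψ = 0.6602, d_rh = R√(Δφ²+q²Δλ²) = 5683.3 nmi
Excess = 5683.3 − 5451.3 = 232.0 ≈ 232 nmi

232 nmi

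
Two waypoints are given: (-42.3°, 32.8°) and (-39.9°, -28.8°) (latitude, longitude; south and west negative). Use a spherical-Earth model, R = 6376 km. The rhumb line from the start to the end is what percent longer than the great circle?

Great circle: σ = 0.7932 rad → d_gc = Rσ = 5057.3 km
Rhumb: Δφ = +0.0419, Δλ = -1.0751, Δψ = +0.0556, q = Δφ/Δψ = 0.7534 → d_rh = R√(Δφ²+q²Δλ²) = 5171.6 km
Excess = (5171.6 − 5057.3) / 5057.3 = 114.3 / 5057.3 = 2.26% ≈ 2.3%

2.3%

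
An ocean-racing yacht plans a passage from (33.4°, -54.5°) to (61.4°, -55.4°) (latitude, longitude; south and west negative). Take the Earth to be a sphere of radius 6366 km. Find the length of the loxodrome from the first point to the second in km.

Δψ = ln[tan(π/4+φ₂/2)/tan(π/4+φ₁/2)] = +0.7478;  Δφ = +0.4887 rad,  Δλ = -0.0157 rad
q = Δφ/Δψ = 0.6535
d = R·√(Δφ² + q²Δλ²) = 6366·0.48880 = 3112 km

3112 km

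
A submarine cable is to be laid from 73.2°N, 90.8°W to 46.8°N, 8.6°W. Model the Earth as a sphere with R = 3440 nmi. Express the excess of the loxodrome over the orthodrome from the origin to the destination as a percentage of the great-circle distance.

7.0%

Great circle: σ = 0.7602 rad → d_gc = Rσ = 2615.0 nmi
Rhumb: Δφ = -0.4608, Δλ = +1.4347, Δψ = -0.9863, q = Δφ/Δψ = 0.4672 → d_rh = R√(Δφ²+q²Δλ²) = 2797.9 nmi
Excess = (2797.9 − 2615.0) / 2615.0 = 182.9 / 2615.0 = 6.99% ≈ 7.0%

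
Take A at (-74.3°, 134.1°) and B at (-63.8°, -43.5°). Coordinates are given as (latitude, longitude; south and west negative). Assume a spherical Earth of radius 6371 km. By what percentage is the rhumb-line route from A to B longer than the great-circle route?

Great circle: σ = 0.7311 rad → d_gc = Rσ = 4658.1 km
Rhumb: Δφ = +0.1833, Δλ = -3.0997, Δψ = +0.5235, q = Δφ/Δψ = 0.3501 → d_rh = R√(Δφ²+q²Δλ²) = 7011.7 km
Excess = (7011.7 − 4658.1) / 4658.1 = 2353.6 / 4658.1 = 50.53% ≈ 50.5%

50.5%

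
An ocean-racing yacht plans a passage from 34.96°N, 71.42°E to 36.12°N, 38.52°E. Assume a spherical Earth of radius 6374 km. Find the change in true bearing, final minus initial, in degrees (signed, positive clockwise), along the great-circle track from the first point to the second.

-19.5°

Initial bearing θ₁ = atan2(sin Δλ cos φ₂, cos φ₁ sin φ₂ − sin φ₁ cos φ₂ cos Δλ) = 282.15°
Final bearing θ₂ = (initial bearing from the destination back to the start) + 180° = 262.67°
Δθ = θ₂ − θ₁ = -19.5°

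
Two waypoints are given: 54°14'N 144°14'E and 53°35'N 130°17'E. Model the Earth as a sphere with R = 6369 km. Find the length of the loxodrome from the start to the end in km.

916 km

Δψ = ln[tan(π/4+φ₂/2)/tan(π/4+φ₁/2)] = -0.0193;  Δφ = -0.0113 rad,  Δλ = -0.2435 rad
q = Δφ/Δψ = 0.5891
d = R·√(Δφ² + q²Δλ²) = 6369·0.14387 = 916 km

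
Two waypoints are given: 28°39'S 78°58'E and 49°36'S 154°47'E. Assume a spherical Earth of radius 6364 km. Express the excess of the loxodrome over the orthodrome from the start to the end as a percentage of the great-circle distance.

3.4%

Great circle: σ = 1.0420 rad → d_gc = Rσ = 6631.3 km
Rhumb: Δφ = -0.3656, Δλ = +1.3233, Δψ = -0.4776, q = Δφ/Δψ = 0.7656 → d_rh = R√(Δφ²+q²Δλ²) = 6854.4 km
Excess = (6854.4 − 6631.3) / 6631.3 = 223.1 / 6631.3 = 3.36% ≈ 3.4%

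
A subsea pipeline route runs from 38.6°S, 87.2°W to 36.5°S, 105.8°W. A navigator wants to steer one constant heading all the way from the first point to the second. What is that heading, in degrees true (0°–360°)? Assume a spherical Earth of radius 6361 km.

278.1°

Δψ = ln[tan(π/4+φ₂/2)/tan(π/4+φ₁/2)] = +0.0462
Δλ = -0.3246 rad (taken the short way round)
course = atan2(Δλ, Δψ) = 278.11°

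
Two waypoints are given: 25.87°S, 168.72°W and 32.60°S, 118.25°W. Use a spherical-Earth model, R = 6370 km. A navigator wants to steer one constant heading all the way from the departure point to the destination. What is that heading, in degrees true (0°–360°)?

Meridional parts: M(φ₁)=-0.4677, M(φ₂)=-0.6024 → ΔM = -0.1347;  Δλ = +0.8809 rad
tan C = Δλ / ΔM = -6.5379 → C = 98.70°

98.7°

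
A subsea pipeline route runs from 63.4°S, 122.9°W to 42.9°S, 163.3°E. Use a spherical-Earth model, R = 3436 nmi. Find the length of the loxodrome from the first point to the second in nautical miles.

Rhumb course C = atan2(Δλ, Δψ) with Δψ = ln[tan(π/4+φ₂/2)/tan(π/4+φ₁/2)] = +0.6118, Δλ = -1.2881 → C = 295.41°
d = R·|Δφ| / |cos C| = 3436·0.35779 / 0.42905 = 2865 nmi

2865 nmi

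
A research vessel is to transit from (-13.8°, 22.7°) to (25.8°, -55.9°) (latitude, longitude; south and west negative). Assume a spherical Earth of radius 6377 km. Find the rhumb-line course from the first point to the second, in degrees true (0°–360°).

Meridional parts: M(φ₁)=-0.2432, M(φ₂)=+0.4663 → ΔM = +0.7096;  Δλ = -1.3718 rad
tan C = Δλ / ΔM = -1.9334 → C = 297.35°

297.3°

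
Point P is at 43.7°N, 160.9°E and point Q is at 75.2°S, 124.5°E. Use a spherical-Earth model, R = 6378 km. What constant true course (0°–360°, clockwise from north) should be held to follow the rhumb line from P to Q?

Δψ = ln[tan(π/4+φ₂/2)/tan(π/4+φ₁/2)] = -2.8908
Δλ = -0.6353 rad (taken the short way round)
course = atan2(Δλ, Δψ) = 192.39°

192.4°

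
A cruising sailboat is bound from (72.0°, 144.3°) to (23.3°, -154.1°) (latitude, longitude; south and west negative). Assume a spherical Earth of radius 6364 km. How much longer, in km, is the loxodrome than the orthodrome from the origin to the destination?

Great circle: cos σ = sin φ₁ sin φ₂ + cos φ₁ cos φ₂ cos Δλ,  σ = 1.0342 rad → d_gc = 6581.9 km
Rhumb line: Δψ = -1.4244, q = Δφ/Δψ = 0.5967, d_rh = R√(Δφ²+q²Δλ²) = 6777.2 km
Excess = 6777.2 − 6581.9 = 195.3 ≈ 195 km

195 km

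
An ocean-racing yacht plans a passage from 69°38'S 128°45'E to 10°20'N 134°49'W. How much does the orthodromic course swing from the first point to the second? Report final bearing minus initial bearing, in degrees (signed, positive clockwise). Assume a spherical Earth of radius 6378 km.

At departure: θ₁ = atan2(sin Δλ cos φ₂, cos φ₁ sin φ₂ − sin φ₁ cos φ₂ cos Δλ) = 92.40°
At arrival: θ₂ = atan2(sin Δλ cos φ₁, −cos φ₂ sin φ₁ + sin φ₂ cos φ₁ cos Δλ) = 20.70°
Δθ = θ₂ − θ₁ = -71.7°

-71.7°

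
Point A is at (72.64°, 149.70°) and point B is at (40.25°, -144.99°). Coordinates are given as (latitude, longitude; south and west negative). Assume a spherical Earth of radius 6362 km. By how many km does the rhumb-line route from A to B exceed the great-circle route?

Great circle: cos σ = sin φ₁ sin φ₂ + cos φ₁ cos φ₂ cos Δλ,  σ = 0.7787 rad → d_gc = 4954.2 km
Rhumb line: Δψ = -1.1109, q = Δφ/Δψ = 0.5089, d_rh = R√(Δφ²+q²Δλ²) = 5153.0 km
Excess = 5153.0 − 4954.2 = 198.8 ≈ 199 km

199 km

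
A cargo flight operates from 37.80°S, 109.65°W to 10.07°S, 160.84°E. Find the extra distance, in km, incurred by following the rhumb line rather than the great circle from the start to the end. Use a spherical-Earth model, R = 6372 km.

206 km

Great circle: cos σ = sin φ₁ sin φ₂ + cos φ₁ cos φ₂ cos Δλ,  σ = 1.4567 rad → d_gc = 9282.3 km
Rhumb line: Δψ = +0.5369, q = Δφ/Δψ = 0.9014, d_rh = R√(Δφ²+q²Δλ²) = 9488.6 km
Excess = 9488.6 − 9282.3 = 206.3 ≈ 206 km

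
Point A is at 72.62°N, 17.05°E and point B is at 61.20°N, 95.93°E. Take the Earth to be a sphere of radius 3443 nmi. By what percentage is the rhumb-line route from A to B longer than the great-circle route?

7.2%

Great circle: σ = 0.5275 rad → d_gc = Rσ = 1816.3 nmi
Rhumb: Δφ = -0.1993, Δλ = +1.3767, Δψ = -0.5187, q = Δφ/Δψ = 0.3842 → d_rh = R√(Δφ²+q²Δλ²) = 1946.3 nmi
Excess = (1946.3 − 1816.3) / 1816.3 = 130.0 / 1816.3 = 7.16% ≈ 7.2%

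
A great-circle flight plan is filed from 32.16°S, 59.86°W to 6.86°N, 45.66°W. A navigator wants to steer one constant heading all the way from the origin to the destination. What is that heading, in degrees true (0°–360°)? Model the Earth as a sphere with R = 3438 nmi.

Δψ = ln[tan(π/4+φ₂/2)/tan(π/4+φ₁/2)] = +0.7133
Δλ = +0.2478 rad (taken the short way round)
course = atan2(Δλ, Δψ) = 19.16°

19.2°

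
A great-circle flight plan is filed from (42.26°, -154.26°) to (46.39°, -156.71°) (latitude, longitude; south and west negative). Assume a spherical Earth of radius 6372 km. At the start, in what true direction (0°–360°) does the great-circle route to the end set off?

θ = atan2( sin Δλ·cos φ₂ ,  cos φ₁ sin φ₂ − sin φ₁ cos φ₂ cos Δλ )
  = atan2(-0.0295, +0.0724) = 337.85°

337.9°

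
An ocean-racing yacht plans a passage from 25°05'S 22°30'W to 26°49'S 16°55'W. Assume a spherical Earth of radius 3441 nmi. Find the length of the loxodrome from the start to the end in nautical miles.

Δψ = ln[tan(π/4+φ₂/2)/tan(π/4+φ₁/2)] = -0.0336;  Δφ = -0.0303 rad,  Δλ = +0.0974 rad
q = Δφ/Δψ = 0.8991
d = R·√(Δφ² + q²Δλ²) = 3441·0.09269 = 319 nmi

319 nmi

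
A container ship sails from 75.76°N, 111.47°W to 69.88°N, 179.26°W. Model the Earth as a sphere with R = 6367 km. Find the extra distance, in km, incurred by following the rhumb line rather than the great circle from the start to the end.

121 km

Great circle: cos σ = sin φ₁ sin φ₂ + cos φ₁ cos φ₂ cos Δλ,  σ = 0.3419 rad → d_gc = 2177.1 km
Rhumb line: Δψ = -0.3508, q = Δφ/Δψ = 0.2925, d_rh = R√(Δφ²+q²Δλ²) = 2298.4 km
Excess = 2298.4 − 2177.1 = 121.3 ≈ 121 km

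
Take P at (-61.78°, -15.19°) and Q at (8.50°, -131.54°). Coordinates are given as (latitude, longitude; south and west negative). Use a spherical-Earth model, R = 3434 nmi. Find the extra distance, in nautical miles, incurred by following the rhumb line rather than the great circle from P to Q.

Great circle: cos σ = sin φ₁ sin φ₂ + cos φ₁ cos φ₂ cos Δλ,  σ = 1.9154 rad → d_gc = 6577.5 nmi
Rhumb line: Δψ = +1.5297, q = Δφ/Δψ = 0.8018, d_rh = R√(Δφ²+q²Δλ²) = 7000.6 nmi
Excess = 7000.6 − 6577.5 = 423.1 ≈ 423 nmi

423 nmi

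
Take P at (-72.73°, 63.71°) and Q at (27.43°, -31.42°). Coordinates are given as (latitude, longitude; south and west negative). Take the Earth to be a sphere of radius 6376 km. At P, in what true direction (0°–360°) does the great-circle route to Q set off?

θ = atan2( sin Δλ·cos φ₂ ,  cos φ₁ sin φ₂ − sin φ₁ cos φ₂ cos Δλ )
  = atan2(-0.8840, +0.0610) = 273.95°

273.9°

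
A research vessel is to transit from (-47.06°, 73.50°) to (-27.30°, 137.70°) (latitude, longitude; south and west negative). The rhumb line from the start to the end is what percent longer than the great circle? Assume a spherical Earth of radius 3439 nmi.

Great circle: σ = 0.9283 rad → d_gc = Rσ = 3192.3 nmi
Rhumb: Δφ = +0.3449, Δλ = +1.1205, Δψ = +0.4376, q = Δφ/Δψ = 0.7882 → d_rh = R√(Δφ²+q²Δλ²) = 3260.5 nmi
Excess = (3260.5 − 3192.3) / 3192.3 = 68.2 / 3192.3 = 2.14% ≈ 2.1%

2.1%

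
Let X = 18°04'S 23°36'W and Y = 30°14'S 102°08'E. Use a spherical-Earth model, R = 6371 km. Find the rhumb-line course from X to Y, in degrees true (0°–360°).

Δψ = ln[tan(π/4+φ₂/2)/tan(π/4+φ₁/2)] = -0.2333
Δλ = +2.1945 rad (taken the short way round)
course = atan2(Δλ, Δψ) = 96.07°

96.1°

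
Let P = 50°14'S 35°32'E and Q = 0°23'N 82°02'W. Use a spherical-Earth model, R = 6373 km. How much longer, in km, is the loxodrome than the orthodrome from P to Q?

Great circle: cos σ = sin φ₁ sin φ₂ + cos φ₁ cos φ₂ cos Δλ,  σ = 1.8767 rad → d_gc = 11960.2 km
Rhumb line: Δψ = +1.0237, q = Δφ/Δψ = 0.8630, d_rh = R√(Δφ²+q²Δλ²) = 12611.3 km
Excess = 12611.3 − 11960.2 = 651.1 ≈ 651 km

651 km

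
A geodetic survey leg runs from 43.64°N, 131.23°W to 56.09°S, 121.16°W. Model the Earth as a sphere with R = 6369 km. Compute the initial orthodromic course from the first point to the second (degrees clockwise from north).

θ = atan2( sin Δλ·cos φ₂ ,  cos φ₁ sin φ₂ − sin φ₁ cos φ₂ cos Δλ )
  = atan2(+0.0975, -0.9797) = 174.31°

174.3°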